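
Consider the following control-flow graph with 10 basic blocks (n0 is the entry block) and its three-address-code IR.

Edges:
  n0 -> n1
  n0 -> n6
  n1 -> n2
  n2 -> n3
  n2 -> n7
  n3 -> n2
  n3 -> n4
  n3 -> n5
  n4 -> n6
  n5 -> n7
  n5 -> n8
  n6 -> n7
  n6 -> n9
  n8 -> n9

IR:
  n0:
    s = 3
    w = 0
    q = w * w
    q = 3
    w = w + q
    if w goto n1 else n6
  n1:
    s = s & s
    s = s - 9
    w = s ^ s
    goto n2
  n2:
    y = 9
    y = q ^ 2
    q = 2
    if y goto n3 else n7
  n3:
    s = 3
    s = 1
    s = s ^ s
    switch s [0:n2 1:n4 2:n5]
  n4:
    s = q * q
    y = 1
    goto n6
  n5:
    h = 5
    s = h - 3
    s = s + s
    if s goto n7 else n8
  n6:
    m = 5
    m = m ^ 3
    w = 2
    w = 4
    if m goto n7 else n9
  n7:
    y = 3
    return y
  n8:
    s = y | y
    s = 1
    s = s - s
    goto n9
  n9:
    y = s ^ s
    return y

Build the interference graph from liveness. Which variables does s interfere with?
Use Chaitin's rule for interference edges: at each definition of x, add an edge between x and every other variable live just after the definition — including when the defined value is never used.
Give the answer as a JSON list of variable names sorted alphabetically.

Answer: ["m", "q", "w", "y"]

Analysis:
Per-block:
  n0: {q,s,w} / ∅
  n1: {s,w} / {s}
  n2: {q,y} / {q}
  n3: {s} / ∅
  n4: {s,y} / {q}
  n5: {h,s} / ∅
  n6: {m,w} / ∅
  n7: {y} / ∅
  n8: {s} / {y}
  n9: {y} / {s}

Live sets:
  n0 li=∅ lo={q,s}
  n1 li={q,s} lo={q}
  n2 li={q} lo={q,y}
  n3 li={q,y} lo={q,y}
  n4 li={q} lo={s}
  n5 li={y} lo={y}
  n6 li={s} lo={s}
  n7 li=∅ lo=∅
  n8 li={y} lo={s}
  n9 li={s} lo=∅

Interference:
  h — {y}
  m — {s,w}
  q — {s,w,y}
  s — {m,q,w,y}
  w — {m,q,s}
  y — {h,q,s}

N(s) = ["m", "q", "w", "y"]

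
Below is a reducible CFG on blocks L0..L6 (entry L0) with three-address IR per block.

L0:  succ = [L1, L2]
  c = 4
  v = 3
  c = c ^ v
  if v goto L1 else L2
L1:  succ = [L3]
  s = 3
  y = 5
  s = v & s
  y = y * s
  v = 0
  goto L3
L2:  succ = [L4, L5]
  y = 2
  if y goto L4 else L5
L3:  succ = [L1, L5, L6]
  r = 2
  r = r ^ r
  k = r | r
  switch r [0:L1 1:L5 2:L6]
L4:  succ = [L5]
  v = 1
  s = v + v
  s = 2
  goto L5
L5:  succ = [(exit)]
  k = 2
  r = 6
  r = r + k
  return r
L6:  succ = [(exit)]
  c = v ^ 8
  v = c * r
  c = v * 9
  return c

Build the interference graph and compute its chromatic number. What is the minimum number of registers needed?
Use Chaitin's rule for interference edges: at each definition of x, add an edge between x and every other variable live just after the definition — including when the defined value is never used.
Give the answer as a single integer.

Block summaries:
  L0: {c,v} / ∅
  L1: {s,v,y} / {v}
  L2: {y} / ∅
  L3: {k,r} / ∅
  L4: {s,v} / ∅
  L5: {k,r} / ∅
  L6: {c,v} / {r,v}

Backward fixpoint:
  L0: in=∅ out={v}
  L1: in={v} out={v}
  L2: in=∅ out=∅
  L3: in={v} out={r,v}
  L4: in=∅ out=∅
  L5: in=∅ out=∅
  L6: in={r,v} out=∅

Interference:
  c — {r,v}
  k — {r,v}
  r — {c,k,v}
  s — {v,y}
  v — {c,k,r,s,y}
  y — {s,v}

Colouring:
  clique {c,r,v} ⇒ need ≥ 3
  3-colouring: c0={v}  c1={r,s}  c2={c,k,y}
  χ = 3

Answer: 3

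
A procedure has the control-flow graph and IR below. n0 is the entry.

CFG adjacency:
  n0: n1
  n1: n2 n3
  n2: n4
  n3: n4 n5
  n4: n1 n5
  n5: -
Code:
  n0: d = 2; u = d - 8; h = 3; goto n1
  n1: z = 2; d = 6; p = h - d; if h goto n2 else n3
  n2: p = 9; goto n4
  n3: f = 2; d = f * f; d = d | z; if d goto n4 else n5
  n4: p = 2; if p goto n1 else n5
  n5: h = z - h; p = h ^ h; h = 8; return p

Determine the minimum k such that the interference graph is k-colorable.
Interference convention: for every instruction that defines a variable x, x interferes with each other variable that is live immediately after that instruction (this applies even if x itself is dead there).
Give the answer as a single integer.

Block summaries:
  n0: {d,h,u} / ∅
  n1: {d,p,z} / {h}
  n2: {p} / ∅
  n3: {d,f} / {z}
  n4: {p} / ∅
  n5: {h,p} / {h,z}

Live sets:
  n0 li=∅ lo={h}
  n1 li={h} lo={h,z}
  n2 li={h,z} lo={h,z}
  n3 li={h,z} lo={h,z}
  n4 li={h,z} lo={h,z}
  n5 li={h,z} lo=∅

Interfere edges:
  d — {h,z}
  f — {h,z}
  h — {d,f,p,z}
  p — {h,z}
  u — ∅
  z — {d,f,h,p}

Colouring:
  lower bound: {d,h,z} mutually conflict ⇒ χ ≥ 3
  assign d→c2 f→c2 h→c0 p→c2 u→c0 z→c1 — no edge inside a register ⇒ χ ≤ 3
  χ = 3

Answer: 3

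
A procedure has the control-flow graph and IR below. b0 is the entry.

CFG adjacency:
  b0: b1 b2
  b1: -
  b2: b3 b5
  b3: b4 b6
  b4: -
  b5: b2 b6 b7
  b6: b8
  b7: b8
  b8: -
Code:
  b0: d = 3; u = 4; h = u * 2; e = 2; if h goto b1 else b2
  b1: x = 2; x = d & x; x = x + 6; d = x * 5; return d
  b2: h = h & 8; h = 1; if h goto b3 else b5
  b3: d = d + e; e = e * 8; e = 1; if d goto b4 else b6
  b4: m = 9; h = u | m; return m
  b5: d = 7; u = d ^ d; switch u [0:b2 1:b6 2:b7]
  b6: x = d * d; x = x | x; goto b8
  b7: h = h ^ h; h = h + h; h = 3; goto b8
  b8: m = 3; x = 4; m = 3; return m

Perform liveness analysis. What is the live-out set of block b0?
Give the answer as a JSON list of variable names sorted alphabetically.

Per-block:
  b0: {d,e,h,u} / ∅
  b1: {d,x} / {d}
  b2: {h} / {h}
  b3: {d,e} / {d,e}
  b4: {h,m} / {u}
  b5: {d,u} / ∅
  b6: {x} / {d}
  b7: {h} / {h}
  b8: {m,x} / ∅

Backward fixpoint:
  b0: in=∅ out={d,e,h,u}
  b1: in={d} out=∅
  b2: in={d,e,h,u} out={d,e,h,u}
  b3: in={d,e,u} out={d,u}
  b4: in={u} out=∅
  b5: in={e,h} out={d,e,h,u}
  b6: in={d} out=∅
  b7: in={h} out=∅
  b8: in=∅ out=∅

live-out(b0) = ["d", "e", "h", "u"]

Answer: ["d", "e", "h", "u"]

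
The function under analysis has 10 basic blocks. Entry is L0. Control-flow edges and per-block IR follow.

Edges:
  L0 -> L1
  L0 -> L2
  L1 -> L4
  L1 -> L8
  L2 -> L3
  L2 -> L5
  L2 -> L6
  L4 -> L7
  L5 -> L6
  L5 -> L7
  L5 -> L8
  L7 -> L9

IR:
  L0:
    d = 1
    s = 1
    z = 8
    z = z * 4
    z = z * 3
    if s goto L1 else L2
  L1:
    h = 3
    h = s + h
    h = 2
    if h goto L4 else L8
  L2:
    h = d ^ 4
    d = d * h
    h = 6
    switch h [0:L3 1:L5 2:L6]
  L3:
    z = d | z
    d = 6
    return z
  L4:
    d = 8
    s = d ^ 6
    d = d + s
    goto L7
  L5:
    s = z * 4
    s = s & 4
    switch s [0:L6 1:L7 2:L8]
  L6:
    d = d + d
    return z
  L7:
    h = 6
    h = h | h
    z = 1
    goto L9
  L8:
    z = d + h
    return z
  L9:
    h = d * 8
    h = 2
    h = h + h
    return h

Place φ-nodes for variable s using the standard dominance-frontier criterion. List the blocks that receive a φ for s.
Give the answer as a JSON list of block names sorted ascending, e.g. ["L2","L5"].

idom tree: L1←L0 L2←L0 L3←L2 L4←L1 L5←L2 L6←L2 L7←L0 L8←L0 L9←L7
Dom∩ at merges:
  L6: preds {L2,L5}: {L0,L2} ∩ {L0,L2,L5} = {L0,L2}; idom=L2
  L7: preds {L4,L5}: {L0,L1,L4} ∩ {L0,L2,L5} = {L0}; idom=L0
  L8: preds {L1,L5}: {L0,L1} ∩ {L0,L2,L5} = {L0}; idom=L0

Frontier:
  join L6 pred L2: · stop@L2
  join L6 pred L5: L5 stop@L2
  join L7 pred L4: L4→L1 stop@L0
  join L7 pred L5: L5→L2 stop@L0
  join L8 pred L1: L1 stop@L0
  join L8 pred L5: L5→L2 stop@L0
  DF(L0)=∅
  DF(L1)={L7,L8}
  DF(L2)={L7,L8}
  DF(L3)=∅
  DF(L4)={L7}
  DF(L5)={L6,L7,L8}
  DF(L6)=∅
  DF(L7)=∅
  DF(L8)=∅
  DF(L9)=∅

φ for s: defs {L0,L4,L5}
  DF⁺ = {L6,L7,L8}

Answer: ["L6", "L7", "L8"]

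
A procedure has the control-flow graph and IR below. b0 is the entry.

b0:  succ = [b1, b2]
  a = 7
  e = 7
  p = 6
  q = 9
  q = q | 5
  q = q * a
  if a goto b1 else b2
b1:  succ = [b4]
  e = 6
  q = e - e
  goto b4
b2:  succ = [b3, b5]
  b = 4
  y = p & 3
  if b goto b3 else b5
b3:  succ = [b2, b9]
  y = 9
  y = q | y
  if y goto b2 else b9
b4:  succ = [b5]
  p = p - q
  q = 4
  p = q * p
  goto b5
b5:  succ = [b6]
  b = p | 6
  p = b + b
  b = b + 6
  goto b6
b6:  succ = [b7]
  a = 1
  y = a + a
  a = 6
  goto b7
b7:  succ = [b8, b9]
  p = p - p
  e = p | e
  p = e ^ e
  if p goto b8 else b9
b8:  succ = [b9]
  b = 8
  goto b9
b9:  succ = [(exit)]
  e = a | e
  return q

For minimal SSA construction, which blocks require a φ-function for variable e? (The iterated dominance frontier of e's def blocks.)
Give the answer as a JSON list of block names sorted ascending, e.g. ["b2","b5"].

Answer: ["b5", "b9"]

Derivation:
idom tree: b1←b0 b2←b0 b3←b2 b4←b1 b5←b0 b6←b5 b7←b6 b8←b7 b9←b0
Dom∩ at merges:
  b2: preds {b0,b3}: {b0} ∩ {b0,b2,b3} = {b0}; idom=b0
  b5: preds {b2,b4}: {b0,b2} ∩ {b0,b1,b4} = {b0}; idom=b0
  b9: preds {b3,b7,b8}: {b0,b2,b3} ∩ {b0,b5,b6,b7} ∩ {b0,b5,b6,b7,b8} = {b0}; idom=b0

DF walk-up:
  b2←b0: walk · to b0
  b2←b3: walk b3→b2 to b0
  b5←b2: walk b2 to b0
  b5←b4: walk b4→b1 to b0
  b9←b3: walk b3→b2 to b0
  b9←b7: walk b7→b6→b5 to b0
  b9←b8: walk b8→b7→b6→b5 to b0
  b0: DF=∅
  b1: DF={b5}
  b2: DF={b2,b5,b9}
  b3: DF={b2,b9}
  b4: DF={b5}
  b5: DF={b9}
  b6: DF={b9}
  b7: DF={b9}
  b8: DF={b9}
  b9: DF=∅

φ for e: defs {b0,b1,b7,b9}
  DF⁺ = {b5,b9}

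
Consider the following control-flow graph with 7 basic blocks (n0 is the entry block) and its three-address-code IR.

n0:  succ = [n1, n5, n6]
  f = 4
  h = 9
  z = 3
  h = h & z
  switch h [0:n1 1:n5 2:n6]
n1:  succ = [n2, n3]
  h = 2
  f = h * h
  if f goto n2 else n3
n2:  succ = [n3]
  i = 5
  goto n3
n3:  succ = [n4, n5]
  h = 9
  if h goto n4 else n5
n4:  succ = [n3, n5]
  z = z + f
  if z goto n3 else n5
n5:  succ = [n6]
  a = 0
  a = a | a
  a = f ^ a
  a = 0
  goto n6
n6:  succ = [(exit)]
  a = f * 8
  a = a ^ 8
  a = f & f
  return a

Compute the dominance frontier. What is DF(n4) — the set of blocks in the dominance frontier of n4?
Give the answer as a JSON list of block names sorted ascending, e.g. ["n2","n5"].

idom tree: n1←n0 n2←n1 n3←n1 n4←n3 n5←n0 n6←n0
Dom at joins:
  n3: preds {n1,n2,n4}: {n0,n1} ∩ {n0,n1,n2} ∩ {n0,n1,n3,n4} = {n0,n1}; idom=n1
  n5: preds {n0,n3,n4}: {n0} ∩ {n0,n1,n3} ∩ {n0,n1,n3,n4} = {n0}; idom=n0
  n6: preds {n0,n5}: {n0} ∩ {n0,n5} = {n0}; idom=n0

DF derivation:
  n3←n1: walk · to n1
  n3←n2: walk n2 to n1
  n3←n4: walk n4→n3 to n1
  n5←n0: walk · to n0
  n5←n3: walk n3→n1 to n0
  n5←n4: walk n4→n3→n1 to n0
  n6←n0: walk · to n0
  n6←n5: walk n5 to n0
  n0: DF=∅
  n1: DF={n5}
  n2: DF={n3}
  n3: DF={n3,n5}
  n4: DF={n3,n5}
  n5: DF={n6}
  n6: DF=∅

DF(n4) = ["n3", "n5"]

Answer: ["n3", "n5"]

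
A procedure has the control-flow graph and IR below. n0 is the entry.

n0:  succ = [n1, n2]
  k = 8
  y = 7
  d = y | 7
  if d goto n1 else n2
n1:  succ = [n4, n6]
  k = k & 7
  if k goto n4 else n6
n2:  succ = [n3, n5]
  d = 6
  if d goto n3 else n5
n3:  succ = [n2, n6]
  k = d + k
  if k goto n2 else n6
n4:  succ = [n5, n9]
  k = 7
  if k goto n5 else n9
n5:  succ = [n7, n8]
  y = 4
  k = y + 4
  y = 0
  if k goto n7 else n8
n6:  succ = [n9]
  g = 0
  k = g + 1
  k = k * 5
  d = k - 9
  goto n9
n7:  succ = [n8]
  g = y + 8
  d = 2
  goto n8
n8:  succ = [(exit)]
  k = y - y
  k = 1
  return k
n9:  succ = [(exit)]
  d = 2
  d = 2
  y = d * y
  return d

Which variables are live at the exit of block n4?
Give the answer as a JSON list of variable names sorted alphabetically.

Answer: ["y"]

Analysis:
def/use:
  n0: def={d,k,y} ue=∅
  n1: def={k} ue={k}
  n2: def={d} ue=∅
  n3: def={k} ue={d,k}
  n4: def={k} ue=∅
  n5: def={k,y} ue=∅
  n6: def={d,g,k} ue=∅
  n7: def={d,g} ue={y}
  n8: def={k} ue={y}
  n9: def={d,y} ue={y}

Liveness:
  n0: in=∅ out={k,y}
  n1: in={k,y} out={y}
  n2: in={k,y} out={d,k,y}
  n3: in={d,k,y} out={k,y}
  n4: in={y} out={y}
  n5: in=∅ out={y}
  n6: in={y} out={y}
  n7: in={y} out={y}
  n8: in={y} out=∅
  n9: in={y} out=∅

live-out(n4) = ["y"]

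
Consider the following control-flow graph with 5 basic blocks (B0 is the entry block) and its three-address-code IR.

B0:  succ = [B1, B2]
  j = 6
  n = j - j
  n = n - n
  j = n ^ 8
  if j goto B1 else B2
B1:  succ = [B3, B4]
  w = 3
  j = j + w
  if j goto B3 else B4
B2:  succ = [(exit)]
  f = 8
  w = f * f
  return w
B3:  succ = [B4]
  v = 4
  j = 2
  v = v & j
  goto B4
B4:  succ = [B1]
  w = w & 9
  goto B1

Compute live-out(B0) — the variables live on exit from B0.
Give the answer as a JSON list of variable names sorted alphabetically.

Per-block:
  B0 def {j,n} use ∅
  B1 def {j,w} use {j}
  B2 def {f,w} use ∅
  B3 def {j,v} use ∅
  B4 def {w} use {w}

Live sets:
  live B0: ∅→{j}
  live B1: {j}→{j,w}
  live B2: ∅→∅
  live B3: {w}→{j,w}
  live B4: {j,w}→{j}

live-out(B0) = ["j"]

Answer: ["j"]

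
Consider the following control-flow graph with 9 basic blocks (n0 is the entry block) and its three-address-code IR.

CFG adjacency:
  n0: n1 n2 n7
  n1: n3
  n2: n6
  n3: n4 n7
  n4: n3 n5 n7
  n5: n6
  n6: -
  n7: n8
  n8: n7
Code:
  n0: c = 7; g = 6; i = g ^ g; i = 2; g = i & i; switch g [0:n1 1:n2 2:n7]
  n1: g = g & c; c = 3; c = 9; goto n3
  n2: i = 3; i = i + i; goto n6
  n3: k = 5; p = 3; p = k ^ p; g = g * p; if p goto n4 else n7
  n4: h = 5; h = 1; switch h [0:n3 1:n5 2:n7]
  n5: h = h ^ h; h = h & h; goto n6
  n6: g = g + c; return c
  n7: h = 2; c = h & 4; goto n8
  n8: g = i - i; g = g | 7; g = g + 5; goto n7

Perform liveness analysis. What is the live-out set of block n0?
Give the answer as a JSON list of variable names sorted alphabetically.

Per-block:
  n0: def={c,g,i} ue=∅
  n1: def={c,g} ue={c,g}
  n2: def={i} ue=∅
  n3: def={g,k,p} ue={g}
  n4: def={h} ue=∅
  n5: def={h} ue={h}
  n6: def={g} ue={c,g}
  n7: def={c,h} ue=∅
  n8: def={g} ue={i}

Live sets:
  live n0: ∅→{c,g,i}
  live n1: {c,g,i}→{c,g,i}
  live n2: {c,g}→{c,g}
  live n3: {c,g,i}→{c,g,i}
  live n4: {c,g,i}→{c,g,h,i}
  live n5: {c,g,h}→{c,g}
  live n6: {c,g}→∅
  live n7: {i}→{i}
  live n8: {i}→{i}

live-out(n0) = ["c", "g", "i"]

Answer: ["c", "g", "i"]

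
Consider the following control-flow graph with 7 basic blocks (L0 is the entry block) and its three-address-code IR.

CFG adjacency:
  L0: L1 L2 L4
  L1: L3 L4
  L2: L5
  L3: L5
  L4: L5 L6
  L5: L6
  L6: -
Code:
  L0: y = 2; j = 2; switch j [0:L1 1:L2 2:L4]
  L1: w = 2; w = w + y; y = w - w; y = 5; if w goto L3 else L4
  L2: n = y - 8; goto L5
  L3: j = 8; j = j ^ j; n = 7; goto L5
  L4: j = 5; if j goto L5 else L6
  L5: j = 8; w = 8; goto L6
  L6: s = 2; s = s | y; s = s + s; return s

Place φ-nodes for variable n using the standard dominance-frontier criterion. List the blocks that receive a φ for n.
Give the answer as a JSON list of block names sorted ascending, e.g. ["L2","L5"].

idom tree: L1←L0 L2←L0 L3←L1 L4←L0 L5←L0 L6←L0
Dom∩ at merges:
  L4: preds {L0,L1}: {L0} ∩ {L0,L1} = {L0}; idom=L0
  L5: preds {L2,L3,L4}: {L0,L2} ∩ {L0,L1,L3} ∩ {L0,L4} = {L0}; idom=L0
  L6: preds {L4,L5}: {L0,L4} ∩ {L0,L5} = {L0}; idom=L0

DF walk-up:
  L4←L0: walk · to L0
  L4←L1: walk L1 to L0
  L5←L2: walk L2 to L0
  L5←L3: walk L3→L1 to L0
  L5←L4: walk L4 to L0
  L6←L4: walk L4 to L0
  L6←L5: walk L5 to L0
  L0 → ∅
  L1 → {L4,L5}
  L2 → {L5}
  L3 → {L5}
  L4 → {L5,L6}
  L5 → {L6}
  L6 → ∅

φ for n: defs {L2,L3}
  DF⁺ = {L5,L6}

Answer: ["L5", "L6"]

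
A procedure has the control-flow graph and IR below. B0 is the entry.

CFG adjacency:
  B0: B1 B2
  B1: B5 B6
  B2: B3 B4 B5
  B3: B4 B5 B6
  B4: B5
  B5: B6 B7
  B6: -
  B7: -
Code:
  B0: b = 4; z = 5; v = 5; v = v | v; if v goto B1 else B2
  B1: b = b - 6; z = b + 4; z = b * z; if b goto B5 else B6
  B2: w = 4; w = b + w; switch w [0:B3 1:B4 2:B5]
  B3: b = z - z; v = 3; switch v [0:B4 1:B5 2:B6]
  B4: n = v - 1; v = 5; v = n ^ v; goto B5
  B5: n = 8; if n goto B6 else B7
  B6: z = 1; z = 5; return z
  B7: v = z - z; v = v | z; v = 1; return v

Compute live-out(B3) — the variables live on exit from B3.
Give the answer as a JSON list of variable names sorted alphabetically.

Block summaries:
  B0: def={b,v,z} ue=∅
  B1: def={b,z} ue={b}
  B2: def={w} ue={b}
  B3: def={b,v} ue={z}
  B4: def={n,v} ue={v}
  B5: def={n} ue=∅
  B6: def={z} ue=∅
  B7: def={v} ue={z}

Backward fixpoint:
  B0 li=∅ lo={b,v,z}
  B1 li={b} lo={z}
  B2 li={b,v,z} lo={v,z}
  B3 li={z} lo={v,z}
  B4 li={v,z} lo={z}
  B5 li={z} lo={z}
  B6 li=∅ lo=∅
  B7 li={z} lo=∅

live-out(B3) = ["v", "z"]

Answer: ["v", "z"]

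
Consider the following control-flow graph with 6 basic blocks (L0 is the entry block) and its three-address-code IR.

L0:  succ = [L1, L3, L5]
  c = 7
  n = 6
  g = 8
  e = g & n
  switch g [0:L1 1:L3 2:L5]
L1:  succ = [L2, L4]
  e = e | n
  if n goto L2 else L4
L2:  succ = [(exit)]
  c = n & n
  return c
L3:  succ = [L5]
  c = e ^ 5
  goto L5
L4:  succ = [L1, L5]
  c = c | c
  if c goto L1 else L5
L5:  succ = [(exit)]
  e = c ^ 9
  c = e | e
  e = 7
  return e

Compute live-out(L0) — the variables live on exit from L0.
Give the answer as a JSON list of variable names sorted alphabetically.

Answer: ["c", "e", "n"]

Working:
def/use:
  L0: def={c,e,g,n} ue=∅
  L1: def={e} ue={e,n}
  L2: def={c} ue={n}
  L3: def={c} ue={e}
  L4: def={c} ue={c}
  L5: def={c,e} ue={c}

Backward fixpoint:
  live L0: ∅→{c,e,n}
  live L1: {c,e,n}→{c,e,n}
  live L2: {n}→∅
  live L3: {e}→{c}
  live L4: {c,e,n}→{c,e,n}
  live L5: {c}→∅

live-out(L0) = ["c", "e", "n"]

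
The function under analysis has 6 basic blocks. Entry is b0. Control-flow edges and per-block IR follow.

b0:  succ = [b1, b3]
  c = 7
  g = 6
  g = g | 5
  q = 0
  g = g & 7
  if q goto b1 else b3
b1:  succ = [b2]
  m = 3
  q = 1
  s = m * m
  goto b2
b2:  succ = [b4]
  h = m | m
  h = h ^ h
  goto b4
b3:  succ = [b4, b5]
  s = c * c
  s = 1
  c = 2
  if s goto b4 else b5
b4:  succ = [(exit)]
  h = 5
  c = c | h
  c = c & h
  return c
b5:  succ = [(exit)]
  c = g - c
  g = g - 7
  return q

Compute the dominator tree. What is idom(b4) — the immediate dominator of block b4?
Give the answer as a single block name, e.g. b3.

idom tree: b1←b0 b2←b1 b3←b0 b4←b0 b5←b3
Join-block Dom:
  b4: preds {b2,b3}: {b0,b1,b2} ∩ {b0,b3} = {b0}; idom=b0

idom(b4) = b0

Answer: b0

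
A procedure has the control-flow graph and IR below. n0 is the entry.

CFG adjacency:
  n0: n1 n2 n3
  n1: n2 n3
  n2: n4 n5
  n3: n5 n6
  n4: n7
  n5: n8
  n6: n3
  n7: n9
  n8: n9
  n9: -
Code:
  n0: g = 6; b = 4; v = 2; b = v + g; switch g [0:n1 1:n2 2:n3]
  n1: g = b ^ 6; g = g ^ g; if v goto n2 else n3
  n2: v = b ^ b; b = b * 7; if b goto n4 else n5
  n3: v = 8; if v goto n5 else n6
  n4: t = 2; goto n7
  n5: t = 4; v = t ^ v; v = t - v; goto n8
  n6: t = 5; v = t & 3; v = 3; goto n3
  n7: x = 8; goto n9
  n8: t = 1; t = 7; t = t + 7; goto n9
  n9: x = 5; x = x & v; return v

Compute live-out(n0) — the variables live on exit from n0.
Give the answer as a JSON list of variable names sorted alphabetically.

Answer: ["b", "v"]

Derivation:
def/use:
  n0: {b,g,v} / ∅
  n1: {g} / {b,v}
  n2: {b,v} / {b}
  n3: {v} / ∅
  n4: {t} / ∅
  n5: {t,v} / {v}
  n6: {t,v} / ∅
  n7: {x} / ∅
  n8: {t} / ∅
  n9: {x} / {v}

Liveness:
  live n0: ∅→{b,v}
  live n1: {b,v}→{b}
  live n2: {b}→{v}
  live n3: ∅→{v}
  live n4: {v}→{v}
  live n5: {v}→{v}
  live n6: ∅→∅
  live n7: {v}→{v}
  live n8: {v}→{v}
  live n9: {v}→∅

live-out(n0) = ["b", "v"]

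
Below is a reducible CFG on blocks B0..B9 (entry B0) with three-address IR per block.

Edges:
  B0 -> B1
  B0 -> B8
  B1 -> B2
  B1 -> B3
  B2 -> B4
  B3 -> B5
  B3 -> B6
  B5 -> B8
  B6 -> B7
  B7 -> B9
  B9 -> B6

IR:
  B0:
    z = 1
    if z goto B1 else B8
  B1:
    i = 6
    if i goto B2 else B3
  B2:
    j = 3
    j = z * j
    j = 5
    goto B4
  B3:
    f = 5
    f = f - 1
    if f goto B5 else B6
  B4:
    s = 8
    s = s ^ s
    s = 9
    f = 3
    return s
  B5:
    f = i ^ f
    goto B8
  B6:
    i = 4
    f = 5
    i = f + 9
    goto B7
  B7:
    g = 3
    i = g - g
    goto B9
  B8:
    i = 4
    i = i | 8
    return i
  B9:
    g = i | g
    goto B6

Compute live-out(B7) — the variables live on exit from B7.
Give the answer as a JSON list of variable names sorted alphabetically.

Answer: ["g", "i"]

Derivation:
Per-block:
  B0: def={z} ue=∅
  B1: def={i} ue=∅
  B2: def={j} ue={z}
  B3: def={f} ue=∅
  B4: def={f,s} ue=∅
  B5: def={f} ue={f,i}
  B6: def={f,i} ue=∅
  B7: def={g,i} ue=∅
  B8: def={i} ue=∅
  B9: def={g} ue={g,i}

Backward fixpoint:
  live B0: ∅→{z}
  live B1: {z}→{i,z}
  live B2: {z}→∅
  live B3: {i}→{f,i}
  live B4: ∅→∅
  live B5: {f,i}→∅
  live B6: ∅→∅
  live B7: ∅→{g,i}
  live B8: ∅→∅
  live B9: {g,i}→∅

live-out(B7) = ["g", "i"]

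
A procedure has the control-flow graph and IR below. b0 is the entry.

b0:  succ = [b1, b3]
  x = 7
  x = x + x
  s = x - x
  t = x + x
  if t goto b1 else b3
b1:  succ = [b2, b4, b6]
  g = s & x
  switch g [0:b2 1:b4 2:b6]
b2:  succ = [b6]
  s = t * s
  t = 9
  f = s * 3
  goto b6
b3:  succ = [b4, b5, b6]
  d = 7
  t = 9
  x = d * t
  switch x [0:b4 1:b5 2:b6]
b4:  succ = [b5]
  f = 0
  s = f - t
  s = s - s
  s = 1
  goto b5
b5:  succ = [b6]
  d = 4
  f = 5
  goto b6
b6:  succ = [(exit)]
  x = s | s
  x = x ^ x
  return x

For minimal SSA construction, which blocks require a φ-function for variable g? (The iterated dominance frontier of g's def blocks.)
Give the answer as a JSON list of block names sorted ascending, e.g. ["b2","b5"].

idom tree: b1←b0 b2←b1 b3←b0 b4←b0 b5←b0 b6←b0
Join-block Dom:
  b4: preds {b1,b3}: {b0,b1} ∩ {b0,b3} = {b0}; idom=b0
  b5: preds {b3,b4}: {b0,b3} ∩ {b0,b4} = {b0}; idom=b0
  b6: preds {b1,b2,b3,b5}: {b0,b1} ∩ {b0,b1,b2} ∩ {b0,b3} ∩ {b0,b5} = {b0}; idom=b0

DF walk-up:
  b4←b1: walk b1 to b0
  b4←b3: walk b3 to b0
  b5←b3: walk b3 to b0
  b5←b4: walk b4 to b0
  b6←b1: walk b1 to b0
  b6←b2: walk b2→b1 to b0
  b6←b3: walk b3 to b0
  b6←b5: walk b5 to b0
  b0 → ∅
  b1 → {b4,b6}
  b2 → {b6}
  b3 → {b4,b5,b6}
  b4 → {b5}
  b5 → {b6}
  b6 → ∅

φ for g: defs {b1}
  DF⁺ = {b4,b5,b6}

Answer: ["b4", "b5", "b6"]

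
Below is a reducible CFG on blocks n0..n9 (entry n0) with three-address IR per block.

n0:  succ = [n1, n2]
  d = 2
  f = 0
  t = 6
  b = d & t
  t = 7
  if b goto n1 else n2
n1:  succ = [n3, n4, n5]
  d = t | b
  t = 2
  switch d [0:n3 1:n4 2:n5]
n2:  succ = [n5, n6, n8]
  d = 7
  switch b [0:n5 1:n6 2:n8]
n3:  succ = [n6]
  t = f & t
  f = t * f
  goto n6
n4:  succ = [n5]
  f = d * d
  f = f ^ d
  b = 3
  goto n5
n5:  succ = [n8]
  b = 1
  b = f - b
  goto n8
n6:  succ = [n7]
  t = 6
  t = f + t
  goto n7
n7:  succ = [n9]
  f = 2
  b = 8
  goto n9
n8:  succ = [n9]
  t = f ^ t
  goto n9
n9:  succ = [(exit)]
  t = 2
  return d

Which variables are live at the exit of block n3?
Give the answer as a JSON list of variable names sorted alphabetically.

Block summaries:
  n0: {b,d,f,t} / ∅
  n1: {d,t} / {b,t}
  n2: {d} / {b}
  n3: {f,t} / {f,t}
  n4: {b,f} / {d}
  n5: {b} / {f}
  n6: {t} / {f}
  n7: {b,f} / ∅
  n8: {t} / {f,t}
  n9: {t} / {d}

Backward fixpoint:
  n0: in=∅ out={b,f,t}
  n1: in={b,f,t} out={d,f,t}
  n2: in={b,f,t} out={d,f,t}
  n3: in={d,f,t} out={d,f}
  n4: in={d,t} out={d,f,t}
  n5: in={d,f,t} out={d,f,t}
  n6: in={d,f} out={d}
  n7: in={d} out={d}
  n8: in={d,f,t} out={d}
  n9: in={d} out=∅

live-out(n3) = ["d", "f"]

Answer: ["d", "f"]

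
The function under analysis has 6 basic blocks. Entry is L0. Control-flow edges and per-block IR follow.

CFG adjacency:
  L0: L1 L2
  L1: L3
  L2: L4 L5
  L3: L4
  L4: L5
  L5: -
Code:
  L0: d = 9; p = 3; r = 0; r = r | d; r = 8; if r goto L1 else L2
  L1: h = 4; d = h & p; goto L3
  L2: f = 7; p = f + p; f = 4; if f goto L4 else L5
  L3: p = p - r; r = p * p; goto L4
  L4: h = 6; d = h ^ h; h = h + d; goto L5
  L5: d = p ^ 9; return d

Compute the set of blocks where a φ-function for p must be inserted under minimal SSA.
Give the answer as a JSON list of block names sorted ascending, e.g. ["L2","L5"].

Answer: ["L4", "L5"]

Derivation:
idom tree: L1←L0 L2←L0 L3←L1 L4←L0 L5←L0
Join-block Dom:
  L4: preds {L2,L3}: {L0,L2} ∩ {L0,L1,L3} = {L0}; idom=L0
  L5: preds {L2,L4}: {L0,L2} ∩ {L0,L4} = {L0}; idom=L0

Frontier:
  join L4 pred L2: L2 stop@L0
  join L4 pred L3: L3→L1 stop@L0
  join L5 pred L2: L2 stop@L0
  join L5 pred L4: L4 stop@L0
  L0: DF=∅
  L1: DF={L4}
  L2: DF={L4,L5}
  L3: DF={L4}
  L4: DF={L5}
  L5: DF=∅

φ for p: defs {L0,L2,L3}
  DF⁺ = {L4,L5}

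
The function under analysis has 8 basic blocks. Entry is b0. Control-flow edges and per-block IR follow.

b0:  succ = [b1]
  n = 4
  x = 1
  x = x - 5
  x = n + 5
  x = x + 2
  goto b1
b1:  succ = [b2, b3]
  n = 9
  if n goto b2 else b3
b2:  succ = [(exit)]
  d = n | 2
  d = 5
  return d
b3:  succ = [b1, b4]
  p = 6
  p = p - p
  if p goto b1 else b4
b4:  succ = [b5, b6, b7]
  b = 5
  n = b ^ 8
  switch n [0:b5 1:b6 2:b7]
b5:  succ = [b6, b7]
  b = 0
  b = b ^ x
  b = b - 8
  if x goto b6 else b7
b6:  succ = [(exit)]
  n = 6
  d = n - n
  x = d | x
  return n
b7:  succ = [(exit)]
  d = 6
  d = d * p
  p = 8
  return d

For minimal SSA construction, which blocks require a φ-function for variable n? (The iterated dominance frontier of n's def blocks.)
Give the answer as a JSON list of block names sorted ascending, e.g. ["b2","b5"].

Answer: ["b1"]

Analysis:
idom tree: b1←b0 b2←b1 b3←b1 b4←b3 b5←b4 b6←b4 b7←b4
Dom at joins:
  b1: preds {b0,b3}: {b0} ∩ {b0,b1,b3} = {b0}; idom=b0
  b6: preds {b4,b5}: {b0,b1,b3,b4} ∩ {b0,b1,b3,b4,b5} = {b0,b1,b3,b4}; idom=b4
  b7: preds {b4,b5}: {b0,b1,b3,b4} ∩ {b0,b1,b3,b4,b5} = {b0,b1,b3,b4}; idom=b4

DF walk-up:
  b1←b0: walk · to b0
  b1←b3: walk b3→b1 to b0
  b6←b4: walk · to b4
  b6←b5: walk b5 to b4
  b7←b4: walk · to b4
  b7←b5: walk b5 to b4
  b0: DF=∅
  b1: DF={b1}
  b2: DF=∅
  b3: DF={b1}
  b4: DF=∅
  b5: DF={b6,b7}
  b6: DF=∅
  b7: DF=∅

φ for n: defs {b0,b1,b4,b6}
  DF⁺ = {b1}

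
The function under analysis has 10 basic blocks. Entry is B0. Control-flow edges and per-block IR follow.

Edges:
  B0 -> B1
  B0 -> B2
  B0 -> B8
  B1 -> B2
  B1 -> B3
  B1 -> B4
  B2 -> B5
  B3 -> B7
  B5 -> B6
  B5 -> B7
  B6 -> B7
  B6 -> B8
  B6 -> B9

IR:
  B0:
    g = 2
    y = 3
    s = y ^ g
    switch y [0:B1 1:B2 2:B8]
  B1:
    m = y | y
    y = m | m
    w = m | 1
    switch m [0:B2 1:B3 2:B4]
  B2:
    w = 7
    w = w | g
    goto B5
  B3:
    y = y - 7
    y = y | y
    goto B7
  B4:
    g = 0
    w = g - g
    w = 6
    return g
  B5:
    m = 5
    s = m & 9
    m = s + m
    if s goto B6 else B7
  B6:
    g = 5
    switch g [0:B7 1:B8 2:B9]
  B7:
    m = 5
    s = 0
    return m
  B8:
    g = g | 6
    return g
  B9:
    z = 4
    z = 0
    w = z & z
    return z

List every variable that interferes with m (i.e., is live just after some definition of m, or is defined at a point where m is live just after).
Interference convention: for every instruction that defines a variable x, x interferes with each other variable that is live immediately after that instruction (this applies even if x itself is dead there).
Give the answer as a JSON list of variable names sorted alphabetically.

Answer: ["g", "s", "w", "y"]

Working:
Per-block:
  B0: def={g,s,y} ue=∅
  B1: def={m,w,y} ue={y}
  B2: def={w} ue={g}
  B3: def={y} ue={y}
  B4: def={g,w} ue=∅
  B5: def={m,s} ue=∅
  B6: def={g} ue=∅
  B7: def={m,s} ue=∅
  B8: def={g} ue={g}
  B9: def={w,z} ue=∅

Live sets:
  live B0: ∅→{g,y}
  live B1: {g,y}→{g,y}
  live B2: {g}→∅
  live B3: {y}→∅
  live B4: ∅→∅
  live B5: ∅→∅
  live B6: ∅→{g}
  live B7: ∅→∅
  live B8: {g}→∅
  live B9: ∅→∅

Conflict graph:
  g — {m,s,w,y}
  m — {g,s,w,y}
  s — {g,m,y}
  w — {g,m,y,z}
  y — {g,m,s,w}
  z — {w}

N(m) = ["g", "s", "w", "y"]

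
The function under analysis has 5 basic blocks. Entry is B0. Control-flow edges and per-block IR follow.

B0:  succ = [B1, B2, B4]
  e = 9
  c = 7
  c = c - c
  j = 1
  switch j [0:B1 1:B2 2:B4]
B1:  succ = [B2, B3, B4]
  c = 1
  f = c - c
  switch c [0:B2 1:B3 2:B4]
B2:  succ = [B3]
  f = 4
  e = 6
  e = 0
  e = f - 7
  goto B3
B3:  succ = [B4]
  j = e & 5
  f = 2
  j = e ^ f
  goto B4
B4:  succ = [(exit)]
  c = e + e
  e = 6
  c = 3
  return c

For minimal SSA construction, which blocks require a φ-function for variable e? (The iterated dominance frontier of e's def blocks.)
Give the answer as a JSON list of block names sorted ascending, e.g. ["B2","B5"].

Answer: ["B3", "B4"]

Derivation:
idom tree: B1←B0 B2←B0 B3←B0 B4←B0
Join-block Dom:
  B2: preds {B0,B1}: {B0} ∩ {B0,B1} = {B0}; idom=B0
  B3: preds {B1,B2}: {B0,B1} ∩ {B0,B2} = {B0}; idom=B0
  B4: preds {B0,B1,B3}: {B0} ∩ {B0,B1} ∩ {B0,B3} = {B0}; idom=B0

DF walk-up:
  join B2 pred B0: · stop@B0
  join B2 pred B1: B1 stop@B0
  join B3 pred B1: B1 stop@B0
  join B3 pred B2: B2 stop@B0
  join B4 pred B0: · stop@B0
  join B4 pred B1: B1 stop@B0
  join B4 pred B3: B3 stop@B0
  DF(B0)=∅
  DF(B1)={B2,B3,B4}
  DF(B2)={B3}
  DF(B3)={B4}
  DF(B4)=∅

φ for e: defs {B0,B2,B4}
  DF⁺ = {B3,B4}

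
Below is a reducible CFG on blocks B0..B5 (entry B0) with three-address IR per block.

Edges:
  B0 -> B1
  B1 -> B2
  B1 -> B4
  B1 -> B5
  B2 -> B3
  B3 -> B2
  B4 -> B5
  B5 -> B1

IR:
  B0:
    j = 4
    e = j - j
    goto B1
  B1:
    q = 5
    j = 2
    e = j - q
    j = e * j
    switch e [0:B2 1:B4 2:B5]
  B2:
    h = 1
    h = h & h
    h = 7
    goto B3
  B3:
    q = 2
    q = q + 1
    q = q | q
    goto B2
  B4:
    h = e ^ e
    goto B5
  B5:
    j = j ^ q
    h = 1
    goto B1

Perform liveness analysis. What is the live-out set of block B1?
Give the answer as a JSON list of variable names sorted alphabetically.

Answer: ["e", "j", "q"]

Derivation:
Block summaries:
  B0 def {e,j} use ∅
  B1 def {e,j,q} use ∅
  B2 def {h} use ∅
  B3 def {q} use ∅
  B4 def {h} use {e}
  B5 def {h,j} use {j,q}

Liveness:
  B0: in=∅ out=∅
  B1: in=∅ out={e,j,q}
  B2: in=∅ out=∅
  B3: in=∅ out=∅
  B4: in={e,j,q} out={j,q}
  B5: in={j,q} out=∅

live-out(B1) = ["e", "j", "q"]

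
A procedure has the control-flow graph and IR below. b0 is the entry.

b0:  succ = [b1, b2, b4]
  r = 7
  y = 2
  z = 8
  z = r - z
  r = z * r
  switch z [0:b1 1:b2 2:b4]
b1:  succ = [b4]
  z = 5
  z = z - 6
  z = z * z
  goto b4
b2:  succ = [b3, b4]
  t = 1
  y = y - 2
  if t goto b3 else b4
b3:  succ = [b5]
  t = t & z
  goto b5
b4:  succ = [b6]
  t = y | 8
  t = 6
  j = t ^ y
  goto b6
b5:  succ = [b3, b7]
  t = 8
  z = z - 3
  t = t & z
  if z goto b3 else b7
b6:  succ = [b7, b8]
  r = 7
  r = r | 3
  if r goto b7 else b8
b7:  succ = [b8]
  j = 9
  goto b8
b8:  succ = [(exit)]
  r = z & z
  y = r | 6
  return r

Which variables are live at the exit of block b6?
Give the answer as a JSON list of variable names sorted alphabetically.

def/use:
  b0 def {r,y,z} use ∅
  b1 def {z} use ∅
  b2 def {t,y} use {y}
  b3 def {t} use {t,z}
  b4 def {j,t} use {y}
  b5 def {t,z} use {z}
  b6 def {r} use ∅
  b7 def {j} use ∅
  b8 def {r,y} use {z}

Backward fixpoint:
  b0 li=∅ lo={y,z}
  b1 li={y} lo={y,z}
  b2 li={y,z} lo={t,y,z}
  b3 li={t,z} lo={z}
  b4 li={y,z} lo={z}
  b5 li={z} lo={t,z}
  b6 li={z} lo={z}
  b7 li={z} lo={z}
  b8 li={z} lo=∅

live-out(b6) = ["z"]

Answer: ["z"]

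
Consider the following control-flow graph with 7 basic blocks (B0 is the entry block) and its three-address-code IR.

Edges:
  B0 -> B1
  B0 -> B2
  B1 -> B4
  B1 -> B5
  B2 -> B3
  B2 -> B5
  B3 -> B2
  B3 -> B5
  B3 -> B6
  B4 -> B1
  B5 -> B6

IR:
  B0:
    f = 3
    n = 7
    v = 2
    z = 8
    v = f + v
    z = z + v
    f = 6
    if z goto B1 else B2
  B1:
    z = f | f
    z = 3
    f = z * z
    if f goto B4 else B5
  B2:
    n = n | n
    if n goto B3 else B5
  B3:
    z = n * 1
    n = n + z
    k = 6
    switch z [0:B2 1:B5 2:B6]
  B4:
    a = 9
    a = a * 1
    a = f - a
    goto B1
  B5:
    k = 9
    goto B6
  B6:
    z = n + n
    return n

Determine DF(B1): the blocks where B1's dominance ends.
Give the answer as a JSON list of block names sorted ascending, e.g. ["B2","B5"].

idom tree: B1←B0 B2←B0 B3←B2 B4←B1 B5←B0 B6←B0
Join-block Dom:
  B1: preds {B0,B4}: {B0} ∩ {B0,B1,B4} = {B0}; idom=B0
  B2: preds {B0,B3}: {B0} ∩ {B0,B2,B3} = {B0}; idom=B0
  B5: preds {B1,B2,B3}: {B0,B1} ∩ {B0,B2} ∩ {B0,B2,B3} = {B0}; idom=B0
  B6: preds {B3,B5}: {B0,B2,B3} ∩ {B0,B5} = {B0}; idom=B0

DF walk-up:
  join B1 pred B0: · stop@B0
  join B1 pred B4: B4→B1 stop@B0
  join B2 pred B0: · stop@B0
  join B2 pred B3: B3→B2 stop@B0
  join B5 pred B1: B1 stop@B0
  join B5 pred B2: B2 stop@B0
  join B5 pred B3: B3→B2 stop@B0
  join B6 pred B3: B3→B2 stop@B0
  join B6 pred B5: B5 stop@B0
  B0: DF=∅
  B1: DF={B1,B5}
  B2: DF={B2,B5,B6}
  B3: DF={B2,B5,B6}
  B4: DF={B1}
  B5: DF={B6}
  B6: DF=∅

DF(B1) = ["B1", "B5"]

Answer: ["B1", "B5"]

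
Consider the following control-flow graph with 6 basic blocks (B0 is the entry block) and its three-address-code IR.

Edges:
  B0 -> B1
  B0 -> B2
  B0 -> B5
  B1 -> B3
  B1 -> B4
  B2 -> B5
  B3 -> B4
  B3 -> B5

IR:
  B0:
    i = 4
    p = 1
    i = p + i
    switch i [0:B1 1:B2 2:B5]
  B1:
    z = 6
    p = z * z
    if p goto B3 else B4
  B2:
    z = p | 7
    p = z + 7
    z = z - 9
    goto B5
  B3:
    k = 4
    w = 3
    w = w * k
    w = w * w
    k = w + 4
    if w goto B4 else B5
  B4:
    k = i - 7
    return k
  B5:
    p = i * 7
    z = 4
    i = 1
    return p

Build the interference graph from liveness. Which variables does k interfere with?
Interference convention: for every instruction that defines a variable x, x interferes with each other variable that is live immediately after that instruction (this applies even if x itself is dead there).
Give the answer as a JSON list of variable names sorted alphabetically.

Answer: ["i", "w"]

Working:
Per-block:
  B0 def {i,p} use ∅
  B1 def {p,z} use ∅
  B2 def {p,z} use {p}
  B3 def {k,w} use ∅
  B4 def {k} use {i}
  B5 def {i,p,z} use {i}

Backward fixpoint:
  live B0: ∅→{i,p}
  live B1: {i}→{i}
  live B2: {i,p}→{i}
  live B3: {i}→{i}
  live B4: {i}→∅
  live B5: {i}→∅

Interfere edges:
  i↔{k,p,w,z}
  k↔{i,w}
  p↔{i,z}
  w↔{i,k}
  z↔{i,p}

N(k) = ["i", "w"]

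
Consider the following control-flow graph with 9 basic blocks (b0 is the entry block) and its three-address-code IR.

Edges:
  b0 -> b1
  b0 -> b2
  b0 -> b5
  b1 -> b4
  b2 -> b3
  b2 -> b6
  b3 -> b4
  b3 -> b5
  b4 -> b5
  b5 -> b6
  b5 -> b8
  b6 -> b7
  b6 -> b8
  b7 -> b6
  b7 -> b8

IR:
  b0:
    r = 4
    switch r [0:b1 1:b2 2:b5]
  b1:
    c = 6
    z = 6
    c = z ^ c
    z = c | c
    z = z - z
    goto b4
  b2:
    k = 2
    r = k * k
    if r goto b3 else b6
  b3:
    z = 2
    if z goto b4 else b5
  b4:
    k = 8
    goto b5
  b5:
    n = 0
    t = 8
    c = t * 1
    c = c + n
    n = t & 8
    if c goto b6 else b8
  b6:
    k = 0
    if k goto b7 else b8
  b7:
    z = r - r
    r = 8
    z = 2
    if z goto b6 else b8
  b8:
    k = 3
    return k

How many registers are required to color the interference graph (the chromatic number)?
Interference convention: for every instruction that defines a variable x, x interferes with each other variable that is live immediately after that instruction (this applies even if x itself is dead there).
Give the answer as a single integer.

def/use:
  b0: {r} / ∅
  b1: {c,z} / ∅
  b2: {k,r} / ∅
  b3: {z} / ∅
  b4: {k} / ∅
  b5: {c,n,t} / ∅
  b6: {k} / ∅
  b7: {r,z} / {r}
  b8: {k} / ∅

Liveness:
  live b0: ∅→{r}
  live b1: {r}→{r}
  live b2: ∅→{r}
  live b3: {r}→{r}
  live b4: {r}→{r}
  live b5: {r}→{r}
  live b6: {r}→{r}
  live b7: {r}→{r}
  live b8: ∅→∅

Interference:
  c: {n,r,t,z}
  k: {r}
  n: {c,r,t}
  r: {c,k,n,t,z}
  t: {c,n,r}
  z: {c,r}

Colouring:
  lower bound: {c,n,r,t} mutually conflict ⇒ χ ≥ 4
  4-colouring: r0={r}  r1={c,k}  r2={n,z}  r3={t}
  χ = 4

Answer: 4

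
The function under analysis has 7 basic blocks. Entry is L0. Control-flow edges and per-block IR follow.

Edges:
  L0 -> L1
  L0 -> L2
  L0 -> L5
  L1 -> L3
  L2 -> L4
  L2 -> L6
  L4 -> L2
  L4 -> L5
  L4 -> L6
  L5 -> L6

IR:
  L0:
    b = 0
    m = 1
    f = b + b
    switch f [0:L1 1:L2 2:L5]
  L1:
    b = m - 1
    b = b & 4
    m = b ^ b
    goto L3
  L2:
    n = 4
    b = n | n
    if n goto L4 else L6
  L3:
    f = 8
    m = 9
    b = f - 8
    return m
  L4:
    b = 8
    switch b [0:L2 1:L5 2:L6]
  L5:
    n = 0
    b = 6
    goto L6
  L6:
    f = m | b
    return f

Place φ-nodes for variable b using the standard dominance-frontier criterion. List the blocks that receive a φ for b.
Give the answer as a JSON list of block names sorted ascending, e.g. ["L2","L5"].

Answer: ["L2", "L5", "L6"]

Analysis:
idom tree: L1←L0 L2←L0 L3←L1 L4←L2 L5←L0 L6←L0
Dom∩ at merges:
  L2: preds {L0,L4}: {L0} ∩ {L0,L2,L4} = {L0}; idom=L0
  L5: preds {L0,L4}: {L0} ∩ {L0,L2,L4} = {L0}; idom=L0
  L6: preds {L2,L4,L5}: {L0,L2} ∩ {L0,L2,L4} ∩ {L0,L5} = {L0}; idom=L0

DF derivation:
  join L2 pred L0: · stop@L0
  join L2 pred L4: L4→L2 stop@L0
  join L5 pred L0: · stop@L0
  join L5 pred L4: L4→L2 stop@L0
  join L6 pred L2: L2 stop@L0
  join L6 pred L4: L4→L2 stop@L0
  join L6 pred L5: L5 stop@L0
  L0: DF=∅
  L1: DF=∅
  L2: DF={L2,L5,L6}
  L3: DF=∅
  L4: DF={L2,L5,L6}
  L5: DF={L6}
  L6: DF=∅

φ for b: defs {L0,L1,L2,L3,L4,L5}
  DF⁺ = {L2,L5,L6}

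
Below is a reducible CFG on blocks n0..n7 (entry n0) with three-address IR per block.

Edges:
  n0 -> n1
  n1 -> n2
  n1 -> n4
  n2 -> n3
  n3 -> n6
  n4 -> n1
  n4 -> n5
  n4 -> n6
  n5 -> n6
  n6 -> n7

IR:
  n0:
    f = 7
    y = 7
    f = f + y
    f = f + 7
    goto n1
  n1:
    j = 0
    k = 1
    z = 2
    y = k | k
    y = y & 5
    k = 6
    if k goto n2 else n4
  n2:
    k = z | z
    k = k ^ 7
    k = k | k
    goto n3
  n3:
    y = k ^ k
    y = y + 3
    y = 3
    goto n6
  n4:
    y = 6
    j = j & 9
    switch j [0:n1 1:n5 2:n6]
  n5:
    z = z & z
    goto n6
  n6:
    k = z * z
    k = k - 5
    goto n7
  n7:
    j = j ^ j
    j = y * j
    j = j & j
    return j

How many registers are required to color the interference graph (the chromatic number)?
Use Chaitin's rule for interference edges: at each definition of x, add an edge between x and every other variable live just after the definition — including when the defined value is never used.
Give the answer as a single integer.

Answer: 4

Working:
Per-block:
  n0 def {f,y} use ∅
  n1 def {j,k,y,z} use ∅
  n2 def {k} use {z}
  n3 def {y} use {k}
  n4 def {j,y} use {j}
  n5 def {z} use {z}
  n6 def {k} use {z}
  n7 def {j} use {j,y}

Liveness:
  live n0: ∅→∅
  live n1: ∅→{j,z}
  live n2: {j,z}→{j,k,z}
  live n3: {j,k,z}→{j,y,z}
  live n4: {j,z}→{j,y,z}
  live n5: {j,y,z}→{j,y,z}
  live n6: {j,y,z}→{j,y}
  live n7: {j,y}→∅

Interfere edges:
  f↔{y}
  j↔{k,y,z}
  k↔{j,y,z}
  y↔{f,j,k,z}
  z↔{j,k,y}

Registers:
  clique {j,k,y,z} ⇒ need ≥ 4
  4-colouring: c0={y}  c1={f,j}  c2={k}  c3={z}
  χ = 4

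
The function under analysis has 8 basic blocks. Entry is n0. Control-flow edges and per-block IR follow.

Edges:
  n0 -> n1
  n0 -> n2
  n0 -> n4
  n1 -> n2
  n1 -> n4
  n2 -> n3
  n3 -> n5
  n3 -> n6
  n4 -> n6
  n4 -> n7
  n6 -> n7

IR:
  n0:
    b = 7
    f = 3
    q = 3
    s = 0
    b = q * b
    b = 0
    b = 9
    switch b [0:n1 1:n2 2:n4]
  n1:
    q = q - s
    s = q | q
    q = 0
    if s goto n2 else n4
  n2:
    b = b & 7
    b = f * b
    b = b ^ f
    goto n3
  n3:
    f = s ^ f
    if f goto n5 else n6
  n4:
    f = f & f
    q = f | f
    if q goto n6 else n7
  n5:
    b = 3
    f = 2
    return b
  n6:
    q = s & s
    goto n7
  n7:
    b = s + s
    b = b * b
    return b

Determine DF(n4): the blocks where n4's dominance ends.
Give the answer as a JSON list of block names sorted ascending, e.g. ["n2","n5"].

idom tree: n1←n0 n2←n0 n3←n2 n4←n0 n5←n3 n6←n0 n7←n0
Join-block Dom:
  n2: preds {n0,n1}: {n0} ∩ {n0,n1} = {n0}; idom=n0
  n4: preds {n0,n1}: {n0} ∩ {n0,n1} = {n0}; idom=n0
  n6: preds {n3,n4}: {n0,n2,n3} ∩ {n0,n4} = {n0}; idom=n0
  n7: preds {n4,n6}: {n0,n4} ∩ {n0,n6} = {n0}; idom=n0

DF walk-up:
  n2←n0: walk · to n0
  n2←n1: walk n1 to n0
  n4←n0: walk · to n0
  n4←n1: walk n1 to n0
  n6←n3: walk n3→n2 to n0
  n6←n4: walk n4 to n0
  n7←n4: walk n4 to n0
  n7←n6: walk n6 to n0
  n0 → ∅
  n1 → {n2,n4}
  n2 → {n6}
  n3 → {n6}
  n4 → {n6,n7}
  n5 → ∅
  n6 → {n7}
  n7 → ∅

DF(n4) = ["n6", "n7"]

Answer: ["n6", "n7"]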